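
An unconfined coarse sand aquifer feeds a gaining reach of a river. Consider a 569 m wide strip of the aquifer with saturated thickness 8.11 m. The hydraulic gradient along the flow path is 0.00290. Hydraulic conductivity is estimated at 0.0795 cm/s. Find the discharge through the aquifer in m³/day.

919

Convert K: 0.0795 cm/s × 864 = 68.69 m/day.
Cross-sectional area A = 569 × 8.11 = 4615 m².
Hydraulic gradient i = 0.00290.
Darcy's law: Q = K · A · i = 68.69 × 4615 × 0.002900 = 919.2 m³/day.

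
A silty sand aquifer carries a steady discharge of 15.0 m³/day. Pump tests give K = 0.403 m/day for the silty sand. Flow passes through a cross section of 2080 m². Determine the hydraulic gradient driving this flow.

From Q = K·A·i, i = Q / (K·A) = 15.0 / (0.4030 × 2080) = 0.01789.

0.0179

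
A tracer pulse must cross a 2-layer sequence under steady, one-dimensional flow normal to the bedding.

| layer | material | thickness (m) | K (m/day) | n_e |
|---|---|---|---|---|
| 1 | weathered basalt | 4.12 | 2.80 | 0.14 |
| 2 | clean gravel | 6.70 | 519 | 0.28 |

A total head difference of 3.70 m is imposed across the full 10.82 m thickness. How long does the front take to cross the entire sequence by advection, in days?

With flow normal to the layers, continuity requires the same specific discharge q through every layer.
Σ(b_i/K_i) = 4.12/2.80 + 6.70/519 = 1.484 d.
q = Δh / Σ(b_i/K_i) = 3.70 / 1.484 = 2.493 m/day.
In each layer the seepage velocity is v_i = q/n_i, so the layer transit time is t_i = b_i·n_i / q:
  layer 1 (weathered basalt): t_1 = 4.12 × 0.14 / 2.493 = 0.2314 d
  layer 2 (clean gravel): t_2 = 6.70 × 0.28 / 2.493 = 0.7526 d
Total t = Σ t_i = 0.9840 days.

0.984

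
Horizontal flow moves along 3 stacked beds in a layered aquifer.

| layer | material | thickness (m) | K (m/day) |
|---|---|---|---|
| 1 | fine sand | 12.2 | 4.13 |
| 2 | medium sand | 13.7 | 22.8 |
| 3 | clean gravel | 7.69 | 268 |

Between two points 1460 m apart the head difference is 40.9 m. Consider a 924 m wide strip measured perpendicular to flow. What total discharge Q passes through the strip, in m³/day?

62700

Flow is parallel to layering, so each bed carries its own Darcy discharge and the transmissivities add.
Σ(K_i·b_i) = 4.13×12.2 + 22.8×13.7 + 268×7.69 = 2424 m²/day.
Hydraulic gradient i = Δh / L = 40.9 / 1460 = 0.02801.
Q = Σ(K_i·b_i) · W · i = 2424 × 924 × 0.02801 = 62736 m³/day.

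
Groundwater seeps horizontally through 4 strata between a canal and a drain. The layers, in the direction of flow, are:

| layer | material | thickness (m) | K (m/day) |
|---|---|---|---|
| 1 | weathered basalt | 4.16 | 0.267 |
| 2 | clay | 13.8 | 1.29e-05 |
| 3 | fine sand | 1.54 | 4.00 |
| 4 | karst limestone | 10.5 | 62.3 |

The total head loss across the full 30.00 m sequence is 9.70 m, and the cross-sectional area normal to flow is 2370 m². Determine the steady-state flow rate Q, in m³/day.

Flow is perpendicular to layering, so the layers act in series and the equivalent K is the thickness-weighted harmonic mean.
Total thickness L = 4.16 + 13.8 + 1.54 + 10.5 = 30.00 m.
Σ(b_i/K_i) = 4.16/0.267 + 13.8/1.29e-05 + 1.54/4.00 + 10.5/62.3 = 1.070e+06 d.
K_eq = L / Σ(b_i/K_i) = 30.00 / 1.070e+06 = 2.804e-05 m/day.
Q = K_eq · A · (Δh/L) = 2.804e-05 × 2370 × (9.70/30.00) = 0.02149 m³/day.

0.0215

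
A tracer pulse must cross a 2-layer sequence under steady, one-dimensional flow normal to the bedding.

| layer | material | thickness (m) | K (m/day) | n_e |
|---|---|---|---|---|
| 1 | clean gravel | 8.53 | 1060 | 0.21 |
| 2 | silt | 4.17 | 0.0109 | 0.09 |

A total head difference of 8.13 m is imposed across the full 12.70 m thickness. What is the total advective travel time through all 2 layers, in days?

102

With flow normal to the layers, continuity requires the same specific discharge q through every layer.
Σ(b_i/K_i) = 8.53/1060 + 4.17/0.0109 = 382.6 d.
q = Δh / Σ(b_i/K_i) = 8.13 / 382.6 = 0.02125 m/day.
In each layer the seepage velocity is v_i = q/n_i, so the layer transit time is t_i = b_i·n_i / q:
  layer 1 (clean gravel): t_1 = 8.53 × 0.21 / 0.02125 = 84.29 d
  layer 2 (silt): t_2 = 4.17 × 0.09 / 0.02125 = 17.66 d
Total t = Σ t_i = 102.0 days.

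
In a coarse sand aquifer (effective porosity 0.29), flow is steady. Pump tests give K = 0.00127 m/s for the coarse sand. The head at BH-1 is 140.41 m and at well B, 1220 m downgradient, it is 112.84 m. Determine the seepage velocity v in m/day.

8.55

Convert K: 0.00127 m/s × 86400 = 109.7 m/day.
Hydraulic gradient i = (140.41 − 112.84) / 1220 = 27.57 / 1220 = 0.02260.
Darcy flux q = K · i = 109.7 × 0.02260 = 2.480 m/day.
Seepage velocity v = q / n_e = 2.480 / 0.29 = 8.551 m/day.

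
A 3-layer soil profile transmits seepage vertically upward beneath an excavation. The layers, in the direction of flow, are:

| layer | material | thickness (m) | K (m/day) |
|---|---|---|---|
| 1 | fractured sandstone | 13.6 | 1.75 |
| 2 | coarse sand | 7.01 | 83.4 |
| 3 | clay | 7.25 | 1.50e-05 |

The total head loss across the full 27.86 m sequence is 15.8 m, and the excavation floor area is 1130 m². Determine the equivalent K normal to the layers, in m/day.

5.76e-05

Flow is perpendicular to layering, so the layers act in series and the equivalent K is the thickness-weighted harmonic mean.
Total thickness L = 13.6 + 7.01 + 7.25 = 27.86 m.
Σ(b_i/K_i) = 13.6/1.75 + 7.01/83.4 + 7.25/1.50e-05 = 4.833e+05 d.
K_eq = L / Σ(b_i/K_i) = 27.86 / 4.833e+05 = 5.764e-05 m/day.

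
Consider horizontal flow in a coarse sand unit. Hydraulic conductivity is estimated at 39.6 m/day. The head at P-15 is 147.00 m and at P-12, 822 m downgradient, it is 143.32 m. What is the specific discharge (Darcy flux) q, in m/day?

Hydraulic gradient i = (147.00 − 143.32) / 822 = 3.68 / 822 = 0.004477.
Specific discharge q = K · i = 39.60 × 0.004477 = 0.1773 m/day.

0.177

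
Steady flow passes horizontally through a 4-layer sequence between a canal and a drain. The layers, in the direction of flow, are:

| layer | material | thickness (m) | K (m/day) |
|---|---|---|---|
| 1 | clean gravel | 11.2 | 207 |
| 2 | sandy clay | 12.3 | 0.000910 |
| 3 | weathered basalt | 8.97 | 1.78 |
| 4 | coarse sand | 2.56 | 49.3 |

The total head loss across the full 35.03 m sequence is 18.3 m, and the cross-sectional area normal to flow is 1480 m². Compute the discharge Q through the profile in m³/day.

Flow is perpendicular to layering, so the layers act in series and the equivalent K is the thickness-weighted harmonic mean.
Total thickness L = 11.2 + 12.3 + 8.97 + 2.56 = 35.03 m.
Σ(b_i/K_i) = 11.2/207 + 12.3/0.000910 + 8.97/1.78 + 2.56/49.3 = 13522 d.
K_eq = L / Σ(b_i/K_i) = 35.03 / 13522 = 0.002591 m/day.
Q = K_eq · A · (Δh/L) = 0.002591 × 1480 × (18.3/35.03) = 2.003 m³/day.

2.00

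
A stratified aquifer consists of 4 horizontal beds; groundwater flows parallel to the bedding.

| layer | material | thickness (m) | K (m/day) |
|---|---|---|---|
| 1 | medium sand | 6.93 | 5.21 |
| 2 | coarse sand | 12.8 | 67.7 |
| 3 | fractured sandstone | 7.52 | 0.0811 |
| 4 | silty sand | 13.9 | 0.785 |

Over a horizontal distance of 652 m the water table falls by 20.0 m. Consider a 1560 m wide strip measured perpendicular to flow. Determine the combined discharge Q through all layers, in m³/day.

43700

Flow is parallel to layering, so each bed carries its own Darcy discharge and the transmissivities add.
Σ(K_i·b_i) = 5.21×6.93 + 67.7×12.8 + 0.0811×7.52 + 0.785×13.9 = 914.2 m²/day.
Hydraulic gradient i = Δh / L = 20.0 / 652 = 0.03067.
Q = Σ(K_i·b_i) · W · i = 914.2 × 1560 × 0.03067 = 43746 m³/day.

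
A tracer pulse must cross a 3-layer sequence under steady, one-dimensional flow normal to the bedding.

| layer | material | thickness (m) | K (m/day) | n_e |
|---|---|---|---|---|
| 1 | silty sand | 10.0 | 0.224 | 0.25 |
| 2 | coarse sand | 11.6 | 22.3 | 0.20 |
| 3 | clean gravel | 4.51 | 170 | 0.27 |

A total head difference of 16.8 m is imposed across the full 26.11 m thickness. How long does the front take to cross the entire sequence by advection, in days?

16.2

With flow normal to the layers, continuity requires the same specific discharge q through every layer.
Σ(b_i/K_i) = 10.0/0.224 + 11.6/22.3 + 4.51/170 = 45.19 d.
q = Δh / Σ(b_i/K_i) = 16.8 / 45.19 = 0.3718 m/day.
In each layer the seepage velocity is v_i = q/n_i, so the layer transit time is t_i = b_i·n_i / q:
  layer 1 (silty sand): t_1 = 10.0 × 0.25 / 0.3718 = 6.725 d
  layer 2 (coarse sand): t_2 = 11.6 × 0.20 / 0.3718 = 6.240 d
  layer 3 (clean gravel): t_3 = 4.51 × 0.27 / 0.3718 = 3.275 d
Total t = Σ t_i = 16.24 days.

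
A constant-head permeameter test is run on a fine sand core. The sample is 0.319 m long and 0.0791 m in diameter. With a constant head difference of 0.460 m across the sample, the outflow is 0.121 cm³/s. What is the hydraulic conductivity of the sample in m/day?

Cross-sectional area A = π·(d/2)² = π × (0.0791/2)² = 0.004914 m².
Convert discharge: 0.121 cm³/s = 1.210e-07 m³/s.
Darcy's law rearranged: K = Q·L / (A·Δh) = 1.210e-07 × 0.319 / (0.004914 × 0.460) = 1.708e-05 m/s = 1.475 m/day.

1.48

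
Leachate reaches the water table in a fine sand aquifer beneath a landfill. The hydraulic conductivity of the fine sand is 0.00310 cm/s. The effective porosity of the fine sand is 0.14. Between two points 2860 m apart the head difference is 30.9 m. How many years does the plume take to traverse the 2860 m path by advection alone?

Convert K: 0.00310 cm/s × 864 = 2.678 m/day.
Hydraulic gradient i = Δh / L = 30.9 / 2860 = 0.01080.
Darcy flux q = K · i = 2.678 × 0.01080 = 0.02894 m/day.
Seepage velocity v = q / n_e = 0.02894 / 0.14 = 0.2067 m/day.
Travel time t = L / v = 2860 / 0.2067 = 13836 days = 37.88 years.

37.9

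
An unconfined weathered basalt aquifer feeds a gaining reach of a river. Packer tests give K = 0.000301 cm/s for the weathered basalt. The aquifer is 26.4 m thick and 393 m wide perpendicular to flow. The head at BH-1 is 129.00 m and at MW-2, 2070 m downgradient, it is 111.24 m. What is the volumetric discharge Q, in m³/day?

23.1

Convert K: 0.000301 cm/s × 864 = 0.2601 m/day.
Cross-sectional area A = 393 × 26.4 = 10375 m².
Hydraulic gradient i = (129.00 − 111.24) / 2070 = 17.76 / 2070 = 0.008580.
Darcy's law: Q = K · A · i = 0.2601 × 10375 × 0.008580 = 23.15 m³/day.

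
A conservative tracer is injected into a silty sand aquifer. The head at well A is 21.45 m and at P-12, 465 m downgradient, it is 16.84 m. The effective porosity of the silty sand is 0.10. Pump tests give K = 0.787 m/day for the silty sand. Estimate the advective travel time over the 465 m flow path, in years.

16.3

Hydraulic gradient i = (21.45 − 16.84) / 465 = 4.61 / 465 = 0.009914.
Darcy flux q = K · i = 0.7870 × 0.009914 = 0.007802 m/day.
Seepage velocity v = q / n_e = 0.007802 / 0.10 = 0.07802 m/day.
Travel time t = L / v = 465 / 0.07802 = 5960 days = 16.32 years.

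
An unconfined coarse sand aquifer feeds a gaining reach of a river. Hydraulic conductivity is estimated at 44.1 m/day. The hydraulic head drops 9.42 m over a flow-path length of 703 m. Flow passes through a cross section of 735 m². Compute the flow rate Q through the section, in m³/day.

Hydraulic gradient i = Δh / L = 9.42 / 703 = 0.01340.
Darcy's law: Q = K · A · i = 44.10 × 735.0 × 0.01340 = 434.3 m³/day.

434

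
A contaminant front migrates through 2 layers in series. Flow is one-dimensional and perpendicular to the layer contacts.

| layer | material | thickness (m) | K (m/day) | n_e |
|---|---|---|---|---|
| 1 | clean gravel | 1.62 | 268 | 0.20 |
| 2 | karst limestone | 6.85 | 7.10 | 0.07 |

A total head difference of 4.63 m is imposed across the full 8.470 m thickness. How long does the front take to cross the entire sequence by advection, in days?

0.168

With flow normal to the layers, continuity requires the same specific discharge q through every layer.
Σ(b_i/K_i) = 1.62/268 + 6.85/7.10 = 0.9708 d.
q = Δh / Σ(b_i/K_i) = 4.63 / 0.9708 = 4.769 m/day.
In each layer the seepage velocity is v_i = q/n_i, so the layer transit time is t_i = b_i·n_i / q:
  layer 1 (clean gravel): t_1 = 1.62 × 0.20 / 4.769 = 0.06794 d
  layer 2 (karst limestone): t_2 = 6.85 × 0.07 / 4.769 = 0.1005 d
Total t = Σ t_i = 0.1685 days.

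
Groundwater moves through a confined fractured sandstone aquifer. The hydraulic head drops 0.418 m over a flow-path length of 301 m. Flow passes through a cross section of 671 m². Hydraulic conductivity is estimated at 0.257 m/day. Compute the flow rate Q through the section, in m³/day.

0.239

Hydraulic gradient i = Δh / L = 0.418 / 301 = 0.001389.
Darcy's law: Q = K · A · i = 0.2570 × 671.0 × 0.001389 = 0.2395 m³/day.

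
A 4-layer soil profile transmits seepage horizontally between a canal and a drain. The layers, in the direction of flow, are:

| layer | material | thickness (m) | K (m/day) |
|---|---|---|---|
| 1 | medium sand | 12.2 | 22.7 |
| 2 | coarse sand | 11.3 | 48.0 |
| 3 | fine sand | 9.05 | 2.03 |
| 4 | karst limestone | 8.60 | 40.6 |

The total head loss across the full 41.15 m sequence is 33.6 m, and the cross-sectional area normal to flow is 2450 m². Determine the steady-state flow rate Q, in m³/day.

Flow is perpendicular to layering, so the layers act in series and the equivalent K is the thickness-weighted harmonic mean.
Total thickness L = 12.2 + 11.3 + 9.05 + 8.60 = 41.15 m.
Σ(b_i/K_i) = 12.2/22.7 + 11.3/48.0 + 9.05/2.03 + 8.60/40.6 = 5.443 d.
K_eq = L / Σ(b_i/K_i) = 41.15 / 5.443 = 7.560 m/day.
Q = K_eq · A · (Δh/L) = 7.560 × 2450 × (33.6/41.15) = 15125 m³/day.

15100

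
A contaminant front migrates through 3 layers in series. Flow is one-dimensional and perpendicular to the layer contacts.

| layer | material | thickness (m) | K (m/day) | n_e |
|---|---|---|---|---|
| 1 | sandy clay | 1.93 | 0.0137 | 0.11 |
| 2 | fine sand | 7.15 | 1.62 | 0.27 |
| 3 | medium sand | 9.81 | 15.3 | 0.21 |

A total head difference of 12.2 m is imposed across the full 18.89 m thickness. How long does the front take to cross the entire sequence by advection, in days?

With flow normal to the layers, continuity requires the same specific discharge q through every layer.
Σ(b_i/K_i) = 1.93/0.0137 + 7.15/1.62 + 9.81/15.3 = 145.9 d.
q = Δh / Σ(b_i/K_i) = 12.2 / 145.9 = 0.08360 m/day.
In each layer the seepage velocity is v_i = q/n_i, so the layer transit time is t_i = b_i·n_i / q:
  layer 1 (sandy clay): t_1 = 1.93 × 0.11 / 0.08360 = 2.539 d
  layer 2 (fine sand): t_2 = 7.15 × 0.27 / 0.08360 = 23.09 d
  layer 3 (medium sand): t_3 = 9.81 × 0.21 / 0.08360 = 24.64 d
Total t = Σ t_i = 50.27 days.

50.3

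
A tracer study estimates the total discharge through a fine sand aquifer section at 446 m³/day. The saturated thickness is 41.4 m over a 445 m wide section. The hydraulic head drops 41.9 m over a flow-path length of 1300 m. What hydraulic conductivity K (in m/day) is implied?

Cross-sectional area A = 445 × 41.4 = 18423 m².
Hydraulic gradient i = Δh / L = 41.9 / 1300 = 0.03223.
From Q = K·A·i, K = Q / (A·i) = 446 / (18423 × 0.03223) = 0.7511 m/day.

0.751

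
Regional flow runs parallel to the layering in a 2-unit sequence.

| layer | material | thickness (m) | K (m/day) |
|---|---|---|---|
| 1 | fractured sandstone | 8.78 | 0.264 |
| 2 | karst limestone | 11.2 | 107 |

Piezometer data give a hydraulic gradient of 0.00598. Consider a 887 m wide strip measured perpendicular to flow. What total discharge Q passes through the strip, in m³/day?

6370

Flow is parallel to layering, so each bed carries its own Darcy discharge and the transmissivities add.
Σ(K_i·b_i) = 0.264×8.78 + 107×11.2 = 1201 m²/day.
Hydraulic gradient i = 0.00598.
Q = Σ(K_i·b_i) · W · i = 1201 × 887 × 0.005980 = 6369 m³/day.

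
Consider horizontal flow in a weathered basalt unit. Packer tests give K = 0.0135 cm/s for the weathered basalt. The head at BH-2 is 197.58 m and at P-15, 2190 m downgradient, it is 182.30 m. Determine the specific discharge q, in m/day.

0.0814

Convert K: 0.0135 cm/s × 864 = 11.66 m/day.
Hydraulic gradient i = (197.58 − 182.30) / 2190 = 15.28 / 2190 = 0.006977.
Specific discharge q = K · i = 11.66 × 0.006977 = 0.08138 m/day.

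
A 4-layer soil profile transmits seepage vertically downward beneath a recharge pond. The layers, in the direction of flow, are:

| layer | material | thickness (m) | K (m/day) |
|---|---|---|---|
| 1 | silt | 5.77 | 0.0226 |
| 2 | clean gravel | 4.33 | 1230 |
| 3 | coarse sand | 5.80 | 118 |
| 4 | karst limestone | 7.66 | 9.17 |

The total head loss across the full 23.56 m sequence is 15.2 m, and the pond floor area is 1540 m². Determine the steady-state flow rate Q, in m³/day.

Flow is perpendicular to layering, so the layers act in series and the equivalent K is the thickness-weighted harmonic mean.
Total thickness L = 5.77 + 4.33 + 5.80 + 7.66 = 23.56 m.
Σ(b_i/K_i) = 5.77/0.0226 + 4.33/1230 + 5.80/118 + 7.66/9.17 = 256.2 d.
K_eq = L / Σ(b_i/K_i) = 23.56 / 256.2 = 0.09196 m/day.
Q = K_eq · A · (Δh/L) = 0.09196 × 1540 × (15.2/23.56) = 91.37 m³/day.

91.4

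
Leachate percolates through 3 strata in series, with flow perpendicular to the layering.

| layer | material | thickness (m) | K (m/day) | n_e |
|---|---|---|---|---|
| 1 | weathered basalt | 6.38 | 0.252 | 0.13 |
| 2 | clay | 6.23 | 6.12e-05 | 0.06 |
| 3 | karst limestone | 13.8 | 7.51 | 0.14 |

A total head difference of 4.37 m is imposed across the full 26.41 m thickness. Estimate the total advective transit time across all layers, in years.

200

With flow normal to the layers, continuity requires the same specific discharge q through every layer.
Σ(b_i/K_i) = 6.38/0.252 + 6.23/6.12e-05 + 13.8/7.51 = 1.018e+05 d.
q = Δh / Σ(b_i/K_i) = 4.37 / 1.018e+05 = 4.292e-05 m/day.
In each layer the seepage velocity is v_i = q/n_i, so the layer transit time is t_i = b_i·n_i / q:
  layer 1 (weathered basalt): t_1 = 6.38 × 0.13 / 4.292e-05 = 19326 d
  layer 2 (clay): t_2 = 6.23 × 0.06 / 4.292e-05 = 8710 d
  layer 3 (karst limestone): t_3 = 13.8 × 0.14 / 4.292e-05 = 45017 d
Total t = Σ t_i = 73053 days = 200.0 years.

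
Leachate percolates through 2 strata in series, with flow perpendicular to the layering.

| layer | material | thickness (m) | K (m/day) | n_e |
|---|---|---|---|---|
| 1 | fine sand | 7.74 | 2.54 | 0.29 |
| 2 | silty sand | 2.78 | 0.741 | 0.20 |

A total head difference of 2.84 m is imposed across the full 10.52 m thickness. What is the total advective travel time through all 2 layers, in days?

With flow normal to the layers, continuity requires the same specific discharge q through every layer.
Σ(b_i/K_i) = 7.74/2.54 + 2.78/0.741 = 6.799 d.
q = Δh / Σ(b_i/K_i) = 2.84 / 6.799 = 0.4177 m/day.
In each layer the seepage velocity is v_i = q/n_i, so the layer transit time is t_i = b_i·n_i / q:
  layer 1 (fine sand): t_1 = 7.74 × 0.29 / 0.4177 = 5.374 d
  layer 2 (silty sand): t_2 = 2.78 × 0.20 / 0.4177 = 1.331 d
Total t = Σ t_i = 6.705 days.

6.70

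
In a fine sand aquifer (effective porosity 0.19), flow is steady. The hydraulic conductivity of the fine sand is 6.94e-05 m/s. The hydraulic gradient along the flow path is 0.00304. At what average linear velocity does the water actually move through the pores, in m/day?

0.0959

Convert K: 6.94e-05 m/s × 86400 = 5.996 m/day.
Hydraulic gradient i = 0.00304.
Darcy flux q = K · i = 5.996 × 0.003040 = 0.01823 m/day.
Seepage velocity v = q / n_e = 0.01823 / 0.19 = 0.09594 m/day.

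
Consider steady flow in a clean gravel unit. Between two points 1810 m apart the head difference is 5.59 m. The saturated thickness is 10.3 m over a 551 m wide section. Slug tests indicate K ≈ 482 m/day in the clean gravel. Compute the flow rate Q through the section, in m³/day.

Cross-sectional area A = 551 × 10.3 = 5675 m².
Hydraulic gradient i = Δh / L = 5.59 / 1810 = 0.003088.
Darcy's law: Q = K · A · i = 482.0 × 5675 × 0.003088 = 8448 m³/day.

8450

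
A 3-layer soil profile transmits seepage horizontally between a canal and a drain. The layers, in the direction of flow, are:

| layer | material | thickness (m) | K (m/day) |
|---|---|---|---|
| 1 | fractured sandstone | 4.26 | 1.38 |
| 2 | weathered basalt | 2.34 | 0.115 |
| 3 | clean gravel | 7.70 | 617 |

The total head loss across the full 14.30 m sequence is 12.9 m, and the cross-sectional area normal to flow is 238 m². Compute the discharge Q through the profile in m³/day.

Flow is perpendicular to layering, so the layers act in series and the equivalent K is the thickness-weighted harmonic mean.
Total thickness L = 4.26 + 2.34 + 7.70 = 14.30 m.
Σ(b_i/K_i) = 4.26/1.38 + 2.34/0.115 + 7.70/617 = 23.45 d.
K_eq = L / Σ(b_i/K_i) = 14.30 / 23.45 = 0.6099 m/day.
Q = K_eq · A · (Δh/L) = 0.6099 × 238 × (12.9/14.30) = 130.9 m³/day.

131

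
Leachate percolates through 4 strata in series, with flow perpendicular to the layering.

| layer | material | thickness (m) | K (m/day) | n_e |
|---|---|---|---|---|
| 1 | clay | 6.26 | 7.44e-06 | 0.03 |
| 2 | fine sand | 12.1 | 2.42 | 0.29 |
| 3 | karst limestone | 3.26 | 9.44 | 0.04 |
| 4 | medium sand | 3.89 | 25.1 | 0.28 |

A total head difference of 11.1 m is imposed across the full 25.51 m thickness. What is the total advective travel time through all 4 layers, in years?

1020

With flow normal to the layers, continuity requires the same specific discharge q through every layer.
Σ(b_i/K_i) = 6.26/7.44e-06 + 12.1/2.42 + 3.26/9.44 + 3.89/25.1 = 8.414e+05 d.
q = Δh / Σ(b_i/K_i) = 11.1 / 8.414e+05 = 1.319e-05 m/day.
In each layer the seepage velocity is v_i = q/n_i, so the layer transit time is t_i = b_i·n_i / q:
  layer 1 (clay): t_1 = 6.26 × 0.03 / 1.319e-05 = 14236 d
  layer 2 (fine sand): t_2 = 12.1 × 0.29 / 1.319e-05 = 2.660e+05 d
  layer 3 (karst limestone): t_3 = 3.26 × 0.04 / 1.319e-05 = 9885 d
  layer 4 (medium sand): t_4 = 3.89 × 0.28 / 1.319e-05 = 82564 d
Total t = Σ t_i = 3.727e+05 days = 1020 years.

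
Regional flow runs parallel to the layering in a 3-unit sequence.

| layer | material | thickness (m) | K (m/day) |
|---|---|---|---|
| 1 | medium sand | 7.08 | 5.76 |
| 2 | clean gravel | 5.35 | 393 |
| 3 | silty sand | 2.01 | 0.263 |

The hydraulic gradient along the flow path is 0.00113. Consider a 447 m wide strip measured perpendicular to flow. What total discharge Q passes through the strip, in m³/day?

1080

Flow is parallel to layering, so each bed carries its own Darcy discharge and the transmissivities add.
Σ(K_i·b_i) = 5.76×7.08 + 393×5.35 + 0.263×2.01 = 2144 m²/day.
Hydraulic gradient i = 0.00113.
Q = Σ(K_i·b_i) · W · i = 2144 × 447 × 0.001130 = 1083 m³/day.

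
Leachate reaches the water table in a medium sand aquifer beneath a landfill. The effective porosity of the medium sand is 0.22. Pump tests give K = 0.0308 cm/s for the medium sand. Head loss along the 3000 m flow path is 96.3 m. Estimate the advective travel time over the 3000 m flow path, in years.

2.12

Convert K: 0.0308 cm/s × 864 = 26.61 m/day.
Hydraulic gradient i = Δh / L = 96.3 / 3000 = 0.03210.
Darcy flux q = K · i = 26.61 × 0.03210 = 0.8542 m/day.
Seepage velocity v = q / n_e = 0.8542 / 0.22 = 3.883 m/day.
Travel time t = L / v = 3000 / 3.883 = 772.6 days = 2.115 years.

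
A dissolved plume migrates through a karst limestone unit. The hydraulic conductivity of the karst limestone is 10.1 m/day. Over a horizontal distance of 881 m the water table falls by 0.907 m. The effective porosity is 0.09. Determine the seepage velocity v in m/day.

0.116

Hydraulic gradient i = Δh / L = 0.907 / 881 = 0.001030.
Darcy flux q = K · i = 10.10 × 0.001030 = 0.01040 m/day.
Seepage velocity v = q / n_e = 0.01040 / 0.09 = 0.1155 m/day.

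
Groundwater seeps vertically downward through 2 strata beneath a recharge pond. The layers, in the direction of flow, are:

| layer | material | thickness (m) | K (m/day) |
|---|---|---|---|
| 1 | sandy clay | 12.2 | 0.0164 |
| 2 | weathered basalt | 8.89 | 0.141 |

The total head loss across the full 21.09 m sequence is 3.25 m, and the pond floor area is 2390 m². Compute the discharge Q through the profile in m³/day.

9.63

Flow is perpendicular to layering, so the layers act in series and the equivalent K is the thickness-weighted harmonic mean.
Total thickness L = 12.2 + 8.89 = 21.09 m.
Σ(b_i/K_i) = 12.2/0.0164 + 8.89/0.141 = 807.0 d.
K_eq = L / Σ(b_i/K_i) = 21.09 / 807.0 = 0.02614 m/day.
Q = K_eq · A · (Δh/L) = 0.02614 × 2390 × (3.25/21.09) = 9.626 m³/day.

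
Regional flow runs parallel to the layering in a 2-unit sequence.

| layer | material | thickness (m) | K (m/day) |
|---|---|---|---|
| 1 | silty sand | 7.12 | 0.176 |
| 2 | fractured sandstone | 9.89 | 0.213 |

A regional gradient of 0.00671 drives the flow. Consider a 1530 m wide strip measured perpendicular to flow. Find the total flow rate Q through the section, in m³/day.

Flow is parallel to layering, so each bed carries its own Darcy discharge and the transmissivities add.
Σ(K_i·b_i) = 0.176×7.12 + 0.213×9.89 = 3.360 m²/day.
Hydraulic gradient i = 0.00671.
Q = Σ(K_i·b_i) · W · i = 3.360 × 1530 × 0.006710 = 34.49 m³/day.

34.5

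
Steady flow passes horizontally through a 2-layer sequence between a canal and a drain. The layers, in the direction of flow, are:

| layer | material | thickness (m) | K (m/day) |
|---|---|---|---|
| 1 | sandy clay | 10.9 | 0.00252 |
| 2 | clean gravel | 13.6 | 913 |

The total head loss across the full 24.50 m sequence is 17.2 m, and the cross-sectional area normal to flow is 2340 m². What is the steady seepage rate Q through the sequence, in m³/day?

9.31

Flow is perpendicular to layering, so the layers act in series and the equivalent K is the thickness-weighted harmonic mean.
Total thickness L = 10.9 + 13.6 = 24.50 m.
Σ(b_i/K_i) = 10.9/0.00252 + 13.6/913 = 4325 d.
K_eq = L / Σ(b_i/K_i) = 24.50 / 4325 = 0.005664 m/day.
Q = K_eq · A · (Δh/L) = 0.005664 × 2340 × (17.2/24.50) = 9.305 m³/day.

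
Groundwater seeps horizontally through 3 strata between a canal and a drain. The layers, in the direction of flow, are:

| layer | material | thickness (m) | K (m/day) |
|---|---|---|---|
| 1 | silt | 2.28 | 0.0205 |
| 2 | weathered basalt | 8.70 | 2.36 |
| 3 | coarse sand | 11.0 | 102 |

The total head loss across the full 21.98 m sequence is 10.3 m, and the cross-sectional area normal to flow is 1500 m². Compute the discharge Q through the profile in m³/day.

134

Flow is perpendicular to layering, so the layers act in series and the equivalent K is the thickness-weighted harmonic mean.
Total thickness L = 2.28 + 8.70 + 11.0 = 21.98 m.
Σ(b_i/K_i) = 2.28/0.0205 + 8.70/2.36 + 11.0/102 = 115.0 d.
K_eq = L / Σ(b_i/K_i) = 21.98 / 115.0 = 0.1911 m/day.
Q = K_eq · A · (Δh/L) = 0.1911 × 1500 × (10.3/21.98) = 134.3 m³/day.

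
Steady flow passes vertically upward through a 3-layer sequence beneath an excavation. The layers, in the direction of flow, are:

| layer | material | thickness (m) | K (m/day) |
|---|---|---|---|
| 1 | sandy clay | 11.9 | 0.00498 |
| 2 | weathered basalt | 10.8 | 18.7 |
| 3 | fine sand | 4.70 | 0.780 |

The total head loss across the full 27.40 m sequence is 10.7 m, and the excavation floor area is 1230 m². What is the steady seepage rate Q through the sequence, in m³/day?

Flow is perpendicular to layering, so the layers act in series and the equivalent K is the thickness-weighted harmonic mean.
Total thickness L = 11.9 + 10.8 + 4.70 = 27.40 m.
Σ(b_i/K_i) = 11.9/0.00498 + 10.8/18.7 + 4.70/0.780 = 2396 d.
K_eq = L / Σ(b_i/K_i) = 27.40 / 2396 = 0.01143 m/day.
Q = K_eq · A · (Δh/L) = 0.01143 × 1230 × (10.7/27.40) = 5.493 m³/day.

5.49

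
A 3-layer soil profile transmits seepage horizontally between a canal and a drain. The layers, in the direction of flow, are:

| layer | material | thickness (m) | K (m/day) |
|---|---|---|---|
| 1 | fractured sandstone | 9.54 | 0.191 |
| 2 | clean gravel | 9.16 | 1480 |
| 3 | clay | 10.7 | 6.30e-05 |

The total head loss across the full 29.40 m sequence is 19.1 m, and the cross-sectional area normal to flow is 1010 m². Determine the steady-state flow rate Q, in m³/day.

0.114

Flow is perpendicular to layering, so the layers act in series and the equivalent K is the thickness-weighted harmonic mean.
Total thickness L = 9.54 + 9.16 + 10.7 = 29.40 m.
Σ(b_i/K_i) = 9.54/0.191 + 9.16/1480 + 10.7/6.30e-05 = 1.699e+05 d.
K_eq = L / Σ(b_i/K_i) = 29.40 / 1.699e+05 = 0.0001731 m/day.
Q = K_eq · A · (Δh/L) = 0.0001731 × 1010 × (19.1/29.40) = 0.1135 m³/day.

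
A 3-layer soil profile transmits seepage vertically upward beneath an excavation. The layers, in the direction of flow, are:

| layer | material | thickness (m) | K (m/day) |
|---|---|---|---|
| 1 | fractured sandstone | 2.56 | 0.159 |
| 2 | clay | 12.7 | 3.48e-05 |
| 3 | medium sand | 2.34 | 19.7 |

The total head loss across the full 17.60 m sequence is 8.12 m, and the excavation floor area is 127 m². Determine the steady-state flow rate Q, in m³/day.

0.00283

Flow is perpendicular to layering, so the layers act in series and the equivalent K is the thickness-weighted harmonic mean.
Total thickness L = 2.56 + 12.7 + 2.34 = 17.60 m.
Σ(b_i/K_i) = 2.56/0.159 + 12.7/3.48e-05 + 2.34/19.7 = 3.650e+05 d.
K_eq = L / Σ(b_i/K_i) = 17.60 / 3.650e+05 = 4.822e-05 m/day.
Q = K_eq · A · (Δh/L) = 4.822e-05 × 127 × (8.12/17.60) = 0.002826 m³/day.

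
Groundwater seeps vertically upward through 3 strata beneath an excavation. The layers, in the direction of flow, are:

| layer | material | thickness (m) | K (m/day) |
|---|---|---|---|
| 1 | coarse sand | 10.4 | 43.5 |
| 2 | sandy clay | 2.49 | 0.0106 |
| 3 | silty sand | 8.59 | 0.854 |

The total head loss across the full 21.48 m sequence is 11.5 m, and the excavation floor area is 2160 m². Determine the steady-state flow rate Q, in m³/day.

Flow is perpendicular to layering, so the layers act in series and the equivalent K is the thickness-weighted harmonic mean.
Total thickness L = 10.4 + 2.49 + 8.59 = 21.48 m.
Σ(b_i/K_i) = 10.4/43.5 + 2.49/0.0106 + 8.59/0.854 = 245.2 d.
K_eq = L / Σ(b_i/K_i) = 21.48 / 245.2 = 0.08760 m/day.
Q = K_eq · A · (Δh/L) = 0.08760 × 2160 × (11.5/21.48) = 101.3 m³/day.

101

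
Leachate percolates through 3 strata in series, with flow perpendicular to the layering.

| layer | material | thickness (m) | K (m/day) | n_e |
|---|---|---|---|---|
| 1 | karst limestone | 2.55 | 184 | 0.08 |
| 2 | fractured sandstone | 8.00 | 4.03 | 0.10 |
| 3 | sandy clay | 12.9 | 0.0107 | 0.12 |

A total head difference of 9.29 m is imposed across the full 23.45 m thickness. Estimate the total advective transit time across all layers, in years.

With flow normal to the layers, continuity requires the same specific discharge q through every layer.
Σ(b_i/K_i) = 2.55/184 + 8.00/4.03 + 12.9/0.0107 = 1208 d.
q = Δh / Σ(b_i/K_i) = 9.29 / 1208 = 0.007693 m/day.
In each layer the seepage velocity is v_i = q/n_i, so the layer transit time is t_i = b_i·n_i / q:
  layer 1 (karst limestone): t_1 = 2.55 × 0.08 / 0.007693 = 26.52 d
  layer 2 (fractured sandstone): t_2 = 8.00 × 0.10 / 0.007693 = 104.0 d
  layer 3 (sandy clay): t_3 = 12.9 × 0.12 / 0.007693 = 201.2 d
Total t = Σ t_i = 331.7 days = 0.9082 years.

0.908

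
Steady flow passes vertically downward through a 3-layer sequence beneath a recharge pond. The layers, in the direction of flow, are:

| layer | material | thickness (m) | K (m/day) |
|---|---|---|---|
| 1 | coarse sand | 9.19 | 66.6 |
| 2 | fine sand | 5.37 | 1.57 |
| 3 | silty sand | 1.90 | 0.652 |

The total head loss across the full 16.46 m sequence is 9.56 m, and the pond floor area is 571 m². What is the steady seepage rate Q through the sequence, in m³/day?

Flow is perpendicular to layering, so the layers act in series and the equivalent K is the thickness-weighted harmonic mean.
Total thickness L = 9.19 + 5.37 + 1.90 = 16.46 m.
Σ(b_i/K_i) = 9.19/66.6 + 5.37/1.57 + 1.90/0.652 = 6.472 d.
K_eq = L / Σ(b_i/K_i) = 16.46 / 6.472 = 2.543 m/day.
Q = K_eq · A · (Δh/L) = 2.543 × 571 × (9.56/16.46) = 843.4 m³/day.

843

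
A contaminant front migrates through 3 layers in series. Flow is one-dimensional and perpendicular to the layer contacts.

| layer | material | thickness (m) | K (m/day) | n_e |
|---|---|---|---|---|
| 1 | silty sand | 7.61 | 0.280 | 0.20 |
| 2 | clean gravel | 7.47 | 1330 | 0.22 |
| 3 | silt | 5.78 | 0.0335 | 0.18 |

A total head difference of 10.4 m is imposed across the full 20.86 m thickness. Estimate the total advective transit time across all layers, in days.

80.8

With flow normal to the layers, continuity requires the same specific discharge q through every layer.
Σ(b_i/K_i) = 7.61/0.280 + 7.47/1330 + 5.78/0.0335 = 199.7 d.
q = Δh / Σ(b_i/K_i) = 10.4 / 199.7 = 0.05207 m/day.
In each layer the seepage velocity is v_i = q/n_i, so the layer transit time is t_i = b_i·n_i / q:
  layer 1 (silty sand): t_1 = 7.61 × 0.20 / 0.05207 = 29.23 d
  layer 2 (clean gravel): t_2 = 7.47 × 0.22 / 0.05207 = 31.56 d
  layer 3 (silt): t_3 = 5.78 × 0.18 / 0.05207 = 19.98 d
Total t = Σ t_i = 80.77 days.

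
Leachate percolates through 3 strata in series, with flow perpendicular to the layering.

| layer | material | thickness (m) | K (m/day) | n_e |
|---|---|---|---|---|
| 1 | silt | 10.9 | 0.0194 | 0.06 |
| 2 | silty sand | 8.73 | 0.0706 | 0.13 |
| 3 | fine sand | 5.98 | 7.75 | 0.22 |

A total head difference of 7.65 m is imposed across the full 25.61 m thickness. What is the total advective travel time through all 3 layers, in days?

With flow normal to the layers, continuity requires the same specific discharge q through every layer.
Σ(b_i/K_i) = 10.9/0.0194 + 8.73/0.0706 + 5.98/7.75 = 686.3 d.
q = Δh / Σ(b_i/K_i) = 7.65 / 686.3 = 0.01115 m/day.
In each layer the seepage velocity is v_i = q/n_i, so the layer transit time is t_i = b_i·n_i / q:
  layer 1 (silt): t_1 = 10.9 × 0.06 / 0.01115 = 58.67 d
  layer 2 (silty sand): t_2 = 8.73 × 0.13 / 0.01115 = 101.8 d
  layer 3 (fine sand): t_3 = 5.98 × 0.22 / 0.01115 = 118.0 d
Total t = Σ t_i = 278.5 days.

279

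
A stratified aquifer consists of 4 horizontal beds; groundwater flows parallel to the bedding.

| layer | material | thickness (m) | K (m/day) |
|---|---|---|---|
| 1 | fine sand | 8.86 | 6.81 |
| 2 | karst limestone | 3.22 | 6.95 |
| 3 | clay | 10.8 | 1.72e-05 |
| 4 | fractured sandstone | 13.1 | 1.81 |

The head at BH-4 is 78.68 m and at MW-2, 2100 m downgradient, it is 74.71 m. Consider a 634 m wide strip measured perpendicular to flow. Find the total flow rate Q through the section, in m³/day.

128

Flow is parallel to layering, so each bed carries its own Darcy discharge and the transmissivities add.
Σ(K_i·b_i) = 6.81×8.86 + 6.95×3.22 + 1.72e-05×10.8 + 1.81×13.1 = 106.4 m²/day.
Hydraulic gradient i = (78.68 − 74.71) / 2100 = 3.97 / 2100 = 0.001890.
Q = Σ(K_i·b_i) · W · i = 106.4 × 634 × 0.001890 = 127.6 m³/day.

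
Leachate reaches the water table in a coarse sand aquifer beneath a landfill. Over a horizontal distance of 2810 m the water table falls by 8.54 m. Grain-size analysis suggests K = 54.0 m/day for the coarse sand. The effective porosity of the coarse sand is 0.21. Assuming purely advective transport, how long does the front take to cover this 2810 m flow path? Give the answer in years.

Hydraulic gradient i = Δh / L = 8.54 / 2810 = 0.003039.
Darcy flux q = K · i = 54.00 × 0.003039 = 0.1641 m/day.
Seepage velocity v = q / n_e = 0.1641 / 0.21 = 0.7815 m/day.
Travel time t = L / v = 2810 / 0.7815 = 3596 days = 9.844 years.

9.84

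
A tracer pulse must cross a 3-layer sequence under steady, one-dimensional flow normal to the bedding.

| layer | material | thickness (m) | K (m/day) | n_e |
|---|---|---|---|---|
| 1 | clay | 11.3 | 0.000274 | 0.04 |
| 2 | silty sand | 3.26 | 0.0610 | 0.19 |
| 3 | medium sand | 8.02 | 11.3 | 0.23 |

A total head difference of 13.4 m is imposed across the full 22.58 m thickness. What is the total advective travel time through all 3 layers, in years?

With flow normal to the layers, continuity requires the same specific discharge q through every layer.
Σ(b_i/K_i) = 11.3/0.000274 + 3.26/0.0610 + 8.02/11.3 = 41295 d.
q = Δh / Σ(b_i/K_i) = 13.4 / 41295 = 0.0003245 m/day.
In each layer the seepage velocity is v_i = q/n_i, so the layer transit time is t_i = b_i·n_i / q:
  layer 1 (clay): t_1 = 11.3 × 0.04 / 0.0003245 = 1393 d
  layer 2 (silty sand): t_2 = 3.26 × 0.19 / 0.0003245 = 1909 d
  layer 3 (medium sand): t_3 = 8.02 × 0.23 / 0.0003245 = 5685 d
Total t = Σ t_i = 8986 days = 24.60 years.

24.6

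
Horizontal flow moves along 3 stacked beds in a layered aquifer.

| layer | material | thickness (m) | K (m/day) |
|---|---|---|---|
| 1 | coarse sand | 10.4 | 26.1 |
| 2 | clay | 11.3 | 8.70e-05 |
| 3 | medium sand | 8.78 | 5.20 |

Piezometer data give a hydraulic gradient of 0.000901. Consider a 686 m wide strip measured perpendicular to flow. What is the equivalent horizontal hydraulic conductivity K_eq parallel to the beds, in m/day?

10.4

Flow is parallel to layering, so each bed carries its own Darcy discharge and the transmissivities add.
Σ(K_i·b_i) = 26.1×10.4 + 8.70e-05×11.3 + 5.20×8.78 = 317.1 m²/day.
Total thickness b = 30.48 m, so K_eq = Σ(K_i·b_i)/b = 10.40 m/day.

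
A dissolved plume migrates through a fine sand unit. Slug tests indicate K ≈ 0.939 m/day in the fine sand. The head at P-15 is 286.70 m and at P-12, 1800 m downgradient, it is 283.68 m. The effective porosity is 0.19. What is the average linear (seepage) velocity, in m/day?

Hydraulic gradient i = (286.70 − 283.68) / 1800 = 3.02 / 1800 = 0.001678.
Darcy flux q = K · i = 0.9390 × 0.001678 = 0.001575 m/day.
Seepage velocity v = q / n_e = 0.001575 / 0.19 = 0.008292 m/day.

0.00829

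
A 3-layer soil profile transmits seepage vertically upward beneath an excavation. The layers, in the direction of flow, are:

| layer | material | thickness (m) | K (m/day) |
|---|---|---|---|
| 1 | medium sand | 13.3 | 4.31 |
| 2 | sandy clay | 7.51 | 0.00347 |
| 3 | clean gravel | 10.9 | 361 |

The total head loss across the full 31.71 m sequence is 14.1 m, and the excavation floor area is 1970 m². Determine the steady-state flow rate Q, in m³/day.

Flow is perpendicular to layering, so the layers act in series and the equivalent K is the thickness-weighted harmonic mean.
Total thickness L = 13.3 + 7.51 + 10.9 = 31.71 m.
Σ(b_i/K_i) = 13.3/4.31 + 7.51/0.00347 + 10.9/361 = 2167 d.
K_eq = L / Σ(b_i/K_i) = 31.71 / 2167 = 0.01463 m/day.
Q = K_eq · A · (Δh/L) = 0.01463 × 1970 × (14.1/31.71) = 12.82 m³/day.

12.8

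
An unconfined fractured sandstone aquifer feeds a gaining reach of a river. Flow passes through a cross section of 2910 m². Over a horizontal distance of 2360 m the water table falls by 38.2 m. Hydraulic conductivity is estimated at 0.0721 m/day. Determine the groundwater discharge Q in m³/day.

Hydraulic gradient i = Δh / L = 38.2 / 2360 = 0.01619.
Darcy's law: Q = K · A · i = 0.07210 × 2910 × 0.01619 = 3.396 m³/day.

3.40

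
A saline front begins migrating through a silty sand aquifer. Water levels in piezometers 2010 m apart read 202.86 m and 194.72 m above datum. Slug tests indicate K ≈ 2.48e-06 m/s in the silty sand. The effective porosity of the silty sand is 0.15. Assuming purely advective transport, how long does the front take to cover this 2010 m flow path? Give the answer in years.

951

Convert K: 2.48e-06 m/s × 86400 = 0.2143 m/day.
Hydraulic gradient i = (202.86 − 194.72) / 2010 = 8.14 / 2010 = 0.004050.
Darcy flux q = K · i = 0.2143 × 0.004050 = 0.0008677 m/day.
Seepage velocity v = q / n_e = 0.0008677 / 0.15 = 0.005785 m/day.
Travel time t = L / v = 2010 / 0.005785 = 3.475e+05 days = 951.3 years.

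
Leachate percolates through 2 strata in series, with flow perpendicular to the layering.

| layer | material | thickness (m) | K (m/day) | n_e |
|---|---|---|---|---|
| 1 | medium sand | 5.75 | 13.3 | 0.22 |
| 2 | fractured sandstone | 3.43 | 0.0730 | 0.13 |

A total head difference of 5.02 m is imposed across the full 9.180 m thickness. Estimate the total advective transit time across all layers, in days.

16.2

With flow normal to the layers, continuity requires the same specific discharge q through every layer.
Σ(b_i/K_i) = 5.75/13.3 + 3.43/0.0730 = 47.42 d.
q = Δh / Σ(b_i/K_i) = 5.02 / 47.42 = 0.1059 m/day.
In each layer the seepage velocity is v_i = q/n_i, so the layer transit time is t_i = b_i·n_i / q:
  layer 1 (medium sand): t_1 = 5.75 × 0.22 / 0.1059 = 11.95 d
  layer 2 (fractured sandstone): t_2 = 3.43 × 0.13 / 0.1059 = 4.212 d
Total t = Σ t_i = 16.16 days.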